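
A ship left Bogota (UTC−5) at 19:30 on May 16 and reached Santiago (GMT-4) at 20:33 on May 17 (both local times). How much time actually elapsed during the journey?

24 hours 3 minutes

Departure in UTC: 19:30 + 5:00 = 00:30 on May 17.
Arrival in UTC: 20:33 + 4:00 = 00:33 on May 18.
Elapsed = 00:33 − 00:30 (+1 day) = 24 hours 3 minutes.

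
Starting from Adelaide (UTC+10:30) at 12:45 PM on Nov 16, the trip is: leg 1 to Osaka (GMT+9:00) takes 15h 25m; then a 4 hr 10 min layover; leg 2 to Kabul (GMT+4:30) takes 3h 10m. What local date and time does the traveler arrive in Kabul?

5:30 AM on November 17

Convert departure to UTC: 12:45 PM − 10:30 = 2:15 AM UTC on Nov 16.
Add 15 hours 25 minutes leg 1 → 5:40 PM UTC.
Add 4 hours 10 minutes layover in Osaka → 9:50 PM UTC.
Add 3 hours and 10 minutes leg 2 → 1:00 AM UTC (Nov 17).
Kabul is UTC+4:30, so local arrival = 1:00 AM + 4:30 = 5:30 AM on Nov 17.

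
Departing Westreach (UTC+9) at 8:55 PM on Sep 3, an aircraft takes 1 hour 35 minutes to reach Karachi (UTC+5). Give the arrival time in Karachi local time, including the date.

6:30 PM on September 3

Karachi is 4:00 behind Westreach.
After 1 hour 35 minutes it is 10:30 PM in Westreach.
Shift by the zone difference: 10:30 PM − 4:00 = 6:30 PM on Sep 3 in Karachi.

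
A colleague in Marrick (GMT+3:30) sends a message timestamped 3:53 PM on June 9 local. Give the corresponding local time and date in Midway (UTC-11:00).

In UTC: 3:53 PM − 3:30 = 12:23 PM on Jun 9.
Midway is UTC−11:00: 12:23 PM − 11:00 = 1:23 AM on Jun 9.

1:23 AM on Jun 9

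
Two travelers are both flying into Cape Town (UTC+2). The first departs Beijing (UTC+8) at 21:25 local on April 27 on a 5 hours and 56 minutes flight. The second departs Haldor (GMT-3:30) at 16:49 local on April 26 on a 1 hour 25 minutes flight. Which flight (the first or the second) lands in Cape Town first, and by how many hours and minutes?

Flight 1 in UTC: 21:25 − 8:00 = 13:25 on Apr 27.
+5 hours 56 minutes → arrive 19:21 UTC on Apr 27.
Flight 2 in UTC: 16:49 + 3:30 = 20:19 on Apr 26.
+1 hour 25 minutes → arrive 21:44 UTC on Apr 26.
Flight 2 lands earlier by 21 hours 37 minutes.

the second, by 21 hours 37 minutes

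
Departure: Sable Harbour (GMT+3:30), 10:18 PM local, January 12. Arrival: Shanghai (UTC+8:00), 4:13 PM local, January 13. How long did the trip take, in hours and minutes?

13 hours 25 minutes

Departure in UTC: 10:18 PM − 3:30 = 6:48 PM on Jan 12.
Arrival in UTC: 4:13 PM − 8:00 = 8:13 AM on Jan 13.
Elapsed = 8:13 AM − 6:48 PM (+1 day) = 13 hours 25 minutes.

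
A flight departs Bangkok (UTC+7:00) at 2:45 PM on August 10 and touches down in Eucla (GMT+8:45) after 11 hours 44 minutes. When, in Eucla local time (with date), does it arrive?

Convert departure to UTC: 2:45 PM − 7:00 = 7:45 AM UTC on Aug 10.
Add 11 hours 44 minutes travel time → 7:29 PM UTC.
Eucla is UTC+8:45, so local arrival = 7:29 PM + 8:45 = 4:14 AM on Aug 11.

4:14 AM on Aug 11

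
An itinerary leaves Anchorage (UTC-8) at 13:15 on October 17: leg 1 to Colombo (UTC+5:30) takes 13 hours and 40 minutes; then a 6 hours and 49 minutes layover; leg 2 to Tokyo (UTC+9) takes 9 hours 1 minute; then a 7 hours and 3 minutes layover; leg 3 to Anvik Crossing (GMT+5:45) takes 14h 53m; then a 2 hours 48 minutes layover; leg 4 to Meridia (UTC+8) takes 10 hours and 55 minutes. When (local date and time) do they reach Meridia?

Convert departure to UTC: 13:15 + 8:00 = 21:15 UTC on Oct 17.
Add 13 hours and 40 minutes leg 1 → 10:55 UTC (Oct 18).
Add 6 hours 49 minutes layover in Colombo → 17:44 UTC.
Add 9 hours and 1 minute leg 2 → 02:45 UTC (Oct 19).
Add 7 hours 3 minutes layover in Tokyo → 09:48 UTC.
Add 14 hours and 53 minutes leg 3 → 00:41 UTC (Oct 20).
Add 2 hours 48 minutes layover in Anvik Crossing → 03:29 UTC.
Add 10 hours 55 minutes leg 4 → 14:24 UTC.
Meridia is UTC+8:00, so local arrival = 14:24 + 8:00 = 22:24 on Oct 20.

22:24 on October 20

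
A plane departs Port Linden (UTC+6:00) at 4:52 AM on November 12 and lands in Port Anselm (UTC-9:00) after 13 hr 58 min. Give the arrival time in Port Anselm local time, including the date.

Convert departure to UTC: 4:52 AM − 6:00 = 10:52 PM UTC on Nov 11.
Add 13 hours 58 minutes travel time → 12:50 PM UTC (Nov 12).
Port Anselm is UTC−9:00, so local arrival = 12:50 PM − 9:00 = 3:50 AM on Nov 12.

3:50 AM on Nov 12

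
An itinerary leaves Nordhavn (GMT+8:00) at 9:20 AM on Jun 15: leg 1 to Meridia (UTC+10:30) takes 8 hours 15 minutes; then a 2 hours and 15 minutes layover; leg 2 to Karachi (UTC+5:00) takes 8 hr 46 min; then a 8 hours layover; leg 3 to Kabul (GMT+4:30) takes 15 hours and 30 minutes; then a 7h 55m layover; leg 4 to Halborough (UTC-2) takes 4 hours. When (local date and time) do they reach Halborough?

6:01 AM on June 17

Convert departure to UTC: 9:20 AM − 8:00 = 1:20 AM UTC on Jun 15.
Add 8 hours and 15 minutes leg 1 → 9:35 AM UTC.
Add 2 hours 15 minutes layover in Meridia → 11:50 AM UTC.
Add 8 hours and 46 minutes leg 2 → 8:36 PM UTC.
Add 8 hours layover in Karachi → 4:36 AM UTC (Jun 16).
Add 15 hours 30 minutes leg 3 → 8:06 PM UTC.
Add 7 hours 55 minutes layover in Kabul → 4:01 AM UTC (Jun 17).
Add 4 hours leg 4 → 8:01 AM UTC.
Halborough is UTC−2:00, so local arrival = 8:01 AM − 2:00 = 6:01 AM on Jun 17.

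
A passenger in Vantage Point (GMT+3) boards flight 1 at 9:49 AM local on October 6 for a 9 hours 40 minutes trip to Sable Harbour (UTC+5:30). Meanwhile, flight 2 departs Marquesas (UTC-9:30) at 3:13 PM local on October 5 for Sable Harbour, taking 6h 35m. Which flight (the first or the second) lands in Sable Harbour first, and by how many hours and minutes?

the second, by 9 hours 11 minutes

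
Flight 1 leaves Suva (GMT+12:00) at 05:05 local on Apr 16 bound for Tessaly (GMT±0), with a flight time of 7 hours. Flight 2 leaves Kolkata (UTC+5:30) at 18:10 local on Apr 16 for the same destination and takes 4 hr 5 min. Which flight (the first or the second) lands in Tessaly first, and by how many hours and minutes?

Flight 1 in UTC: 05:05 − 12:00 = 17:05 on Apr 15.
+7 hours → arrive 00:05 UTC on Apr 16.
Flight 2 in UTC: 18:10 − 5:30 = 12:40 on Apr 16.
+4 hours 5 minutes → arrive 16:45 UTC on Apr 16.
Flight 1 lands earlier by 16 hours 40 minutes.

the first, by 16 hours 40 minutes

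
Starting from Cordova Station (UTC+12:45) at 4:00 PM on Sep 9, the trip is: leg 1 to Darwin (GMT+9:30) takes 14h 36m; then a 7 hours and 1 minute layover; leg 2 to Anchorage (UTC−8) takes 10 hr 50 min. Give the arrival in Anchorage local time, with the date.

Convert departure to UTC: 4:00 PM − 12:45 = 3:15 AM UTC on Sep 9.
Add 14 hours and 36 minutes leg 1 → 5:51 PM UTC.
Add 7 hours 1 minute layover in Darwin → 12:52 AM UTC (Sep 10).
Add 10 hours and 50 minutes leg 2 → 11:42 AM UTC.
Anchorage is UTC−8:00, so local arrival = 11:42 AM − 8:00 = 3:42 AM on Sep 10.

3:42 AM on Sep 10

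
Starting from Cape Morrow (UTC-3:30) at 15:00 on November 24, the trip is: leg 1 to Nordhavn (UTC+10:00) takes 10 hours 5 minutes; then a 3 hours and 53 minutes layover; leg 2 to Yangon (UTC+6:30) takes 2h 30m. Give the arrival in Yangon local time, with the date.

17:28 on Nov 25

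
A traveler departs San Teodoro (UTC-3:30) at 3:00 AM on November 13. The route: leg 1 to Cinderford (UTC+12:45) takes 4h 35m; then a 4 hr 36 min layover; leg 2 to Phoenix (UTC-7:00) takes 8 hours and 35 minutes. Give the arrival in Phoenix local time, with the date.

Convert departure to UTC: 3:00 AM + 3:30 = 6:30 AM UTC on Nov 13.
Add 4 hours 35 minutes leg 1 → 11:05 AM UTC.
Add 4 hours and 36 minutes layover in Cinderford → 3:41 PM UTC.
Add 8 hours 35 minutes leg 2 → 12:16 AM UTC (Nov 14).
Phoenix is UTC−7:00, so local arrival = 12:16 AM − 7:00 = 5:16 PM on Nov 13.

5:16 PM on November 13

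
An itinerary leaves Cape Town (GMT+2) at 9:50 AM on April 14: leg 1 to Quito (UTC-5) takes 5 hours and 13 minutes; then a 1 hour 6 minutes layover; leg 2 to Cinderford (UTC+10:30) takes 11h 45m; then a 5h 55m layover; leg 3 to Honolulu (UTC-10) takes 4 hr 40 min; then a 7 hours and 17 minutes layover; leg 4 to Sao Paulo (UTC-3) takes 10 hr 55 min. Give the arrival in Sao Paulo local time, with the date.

3:41 AM on Apr 16

Convert departure to UTC: 9:50 AM − 2:00 = 7:50 AM UTC on Apr 14.
Add 5 hours 13 minutes leg 1 → 1:03 PM UTC.
Add 1 hour and 6 minutes layover in Quito → 2:09 PM UTC.
Add 11 hours 45 minutes leg 2 → 1:54 AM UTC (Apr 15).
Add 5 hours 55 minutes layover in Cinderford → 7:49 AM UTC.
Add 4 hours and 40 minutes leg 3 → 12:29 PM UTC.
Add 7 hours 17 minutes layover in Honolulu → 7:46 PM UTC.
Add 10 hours 55 minutes leg 4 → 6:41 AM UTC (Apr 16).
Sao Paulo is UTC−3:00, so local arrival = 6:41 AM − 3:00 = 3:41 AM on Apr 16.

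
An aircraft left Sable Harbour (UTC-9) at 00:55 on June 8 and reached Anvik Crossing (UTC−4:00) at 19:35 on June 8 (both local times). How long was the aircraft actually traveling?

Departure in UTC: 00:55 + 9:00 = 09:55 on Jun 8.
Arrival in UTC: 19:35 + 4:00 = 23:35 on Jun 8.
Elapsed = 23:35 − 09:55 = 13 hours 40 minutes.

13 hours 40 minutes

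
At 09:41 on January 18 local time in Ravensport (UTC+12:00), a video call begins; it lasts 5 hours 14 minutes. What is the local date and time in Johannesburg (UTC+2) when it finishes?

Convert start to UTC: 09:41 − 12:00 = 21:41 UTC on Jan 17.
Add 5 hours and 14 minutes duration → 02:55 UTC (Jan 18).
Johannesburg is UTC+2:00, so local end time = 02:55 + 2:00 = 04:55 on Jan 18.

04:55 on Jan 18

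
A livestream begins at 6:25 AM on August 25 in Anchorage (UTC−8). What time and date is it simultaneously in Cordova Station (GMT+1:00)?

3:25 PM on Aug 25

In UTC: 6:25 AM + 8:00 = 2:25 PM on Aug 25.
Cordova Station is UTC+1:00: 2:25 PM + 1:00 = 3:25 PM on Aug 25.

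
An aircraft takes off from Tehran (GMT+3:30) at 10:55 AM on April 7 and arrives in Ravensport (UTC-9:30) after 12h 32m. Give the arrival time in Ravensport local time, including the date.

Convert departure to UTC: 10:55 AM − 3:30 = 7:25 AM UTC on Apr 7.
Add 12 hours and 32 minutes travel time → 7:57 PM UTC.
Ravensport is UTC−9:30, so local arrival = 7:57 PM − 9:30 = 10:27 AM on Apr 7.

10:27 AM on Apr 7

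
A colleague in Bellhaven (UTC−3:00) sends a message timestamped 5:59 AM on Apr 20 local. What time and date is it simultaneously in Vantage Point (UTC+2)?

10:59 AM on April 20

Vantage Point is 5:00 ahead of Bellhaven.
Shift by the zone difference: 5:59 AM + 5:00 = 10:59 AM on Apr 20 in Vantage Point.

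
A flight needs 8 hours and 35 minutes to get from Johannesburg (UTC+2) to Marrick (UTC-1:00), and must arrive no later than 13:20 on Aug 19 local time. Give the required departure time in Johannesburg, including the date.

Target arrival in UTC: 13:20 + 1:00 = 14:20 on Aug 19.
Subtract 8 hours 35 minutes → departure 05:45 UTC on Aug 19.
Johannesburg is UTC+2:00: 05:45 + 2:00 = 07:45 on Aug 19.

07:45 on Aug 19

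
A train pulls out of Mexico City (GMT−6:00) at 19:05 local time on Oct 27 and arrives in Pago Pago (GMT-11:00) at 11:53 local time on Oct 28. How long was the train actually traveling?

Departure in UTC: 19:05 + 6:00 = 01:05 on Oct 28.
Arrival in UTC: 11:53 + 11:00 = 22:53 on Oct 28.
Elapsed = 22:53 − 01:05 = 21 hours 48 minutes.

21 hours 48 minutes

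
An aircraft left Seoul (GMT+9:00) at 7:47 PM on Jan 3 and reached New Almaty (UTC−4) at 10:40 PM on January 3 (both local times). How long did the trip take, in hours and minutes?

Departure in UTC: 7:47 PM − 9:00 = 10:47 AM on Jan 3.
Arrival in UTC: 10:40 PM + 4:00 = 2:40 AM on Jan 4.
Elapsed = 2:40 AM − 10:47 AM (+1 day) = 15 hours 53 minutes.

15 hours 53 minutes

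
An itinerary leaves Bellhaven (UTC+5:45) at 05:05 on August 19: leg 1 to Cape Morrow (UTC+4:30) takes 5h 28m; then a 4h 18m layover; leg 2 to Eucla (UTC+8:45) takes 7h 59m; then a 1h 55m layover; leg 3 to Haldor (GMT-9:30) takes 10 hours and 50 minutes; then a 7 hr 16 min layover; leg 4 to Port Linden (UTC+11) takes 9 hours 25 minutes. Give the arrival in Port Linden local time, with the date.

09:31 on Aug 21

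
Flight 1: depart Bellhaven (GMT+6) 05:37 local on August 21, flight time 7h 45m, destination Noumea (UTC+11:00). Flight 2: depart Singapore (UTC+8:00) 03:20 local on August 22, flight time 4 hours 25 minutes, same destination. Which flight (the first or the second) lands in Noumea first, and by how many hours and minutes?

the first, by 16 hours 23 minutes

Flight 1 in UTC: 05:37 − 6:00 = 23:37 on Aug 20.
+7 hours 45 minutes → arrive 07:22 UTC on Aug 21.
Flight 2 in UTC: 03:20 − 8:00 = 19:20 on Aug 21.
+4 hours 25 minutes → arrive 23:45 UTC on Aug 21.
Flight 1 lands earlier by 16 hours 23 minutes.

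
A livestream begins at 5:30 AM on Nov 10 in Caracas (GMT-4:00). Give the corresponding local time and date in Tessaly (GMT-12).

9:30 PM on Nov 9

In UTC: 5:30 AM + 4:00 = 9:30 AM on Nov 10.
Tessaly is UTC−12:00: 9:30 AM − 12:00 = 9:30 PM on Nov 9.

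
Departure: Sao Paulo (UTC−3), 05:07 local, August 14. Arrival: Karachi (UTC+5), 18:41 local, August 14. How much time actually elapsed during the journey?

5 hours 34 minutes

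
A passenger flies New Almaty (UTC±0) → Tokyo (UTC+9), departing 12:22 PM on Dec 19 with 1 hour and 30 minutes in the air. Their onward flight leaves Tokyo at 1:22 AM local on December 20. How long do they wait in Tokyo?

2 hours 30 minutes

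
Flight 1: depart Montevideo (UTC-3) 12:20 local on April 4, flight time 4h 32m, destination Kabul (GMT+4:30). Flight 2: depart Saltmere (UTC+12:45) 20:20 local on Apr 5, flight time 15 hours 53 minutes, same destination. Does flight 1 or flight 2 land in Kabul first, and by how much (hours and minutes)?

the first, by 27 hours 36 minutes

Flight 1 in UTC: 12:20 + 3:00 = 15:20 on Apr 4.
+4 hours and 32 minutes → arrive 19:52 UTC on Apr 4.
Flight 2 in UTC: 20:20 − 12:45 = 07:35 on Apr 5.
+15 hours 53 minutes → arrive 23:28 UTC on Apr 5.
Flight 1 lands earlier by 27 hours 36 minutes.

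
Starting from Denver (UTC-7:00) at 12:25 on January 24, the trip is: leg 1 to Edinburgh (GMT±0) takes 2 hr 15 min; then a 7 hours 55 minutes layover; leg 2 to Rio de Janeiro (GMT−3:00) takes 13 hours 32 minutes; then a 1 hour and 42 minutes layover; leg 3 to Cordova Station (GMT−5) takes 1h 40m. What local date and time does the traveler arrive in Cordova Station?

Convert departure to UTC: 12:25 + 7:00 = 19:25 UTC on Jan 24.
Add 2 hours 15 minutes leg 1 → 21:40 UTC.
Add 7 hours 55 minutes layover in Edinburgh → 05:35 UTC (Jan 25).
Add 13 hours and 32 minutes leg 2 → 19:07 UTC.
Add 1 hour 42 minutes layover in Rio de Janeiro → 20:49 UTC.
Add 1 hour 40 minutes leg 3 → 22:29 UTC.
Cordova Station is UTC−5:00, so local arrival = 22:29 − 5:00 = 17:29 on Jan 25.

17:29 on January 25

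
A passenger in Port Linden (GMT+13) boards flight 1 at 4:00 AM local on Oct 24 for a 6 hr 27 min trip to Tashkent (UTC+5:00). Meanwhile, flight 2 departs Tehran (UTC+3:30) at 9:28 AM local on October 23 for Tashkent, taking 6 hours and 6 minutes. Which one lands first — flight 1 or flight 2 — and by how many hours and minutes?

the second, by 9 hours 23 minutes

Flight 1 in UTC: 4:00 AM − 13:00 = 3:00 PM on Oct 23.
+6 hours and 27 minutes → arrive 9:27 PM UTC on Oct 23.
Flight 2 in UTC: 9:28 AM − 3:30 = 5:58 AM on Oct 23.
+6 hours and 6 minutes → arrive 12:04 PM UTC on Oct 23.
Flight 2 lands earlier by 9 hours 23 minutes.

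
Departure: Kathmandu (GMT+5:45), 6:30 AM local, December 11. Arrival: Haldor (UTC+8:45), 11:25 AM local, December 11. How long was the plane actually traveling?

1 hour 55 minutes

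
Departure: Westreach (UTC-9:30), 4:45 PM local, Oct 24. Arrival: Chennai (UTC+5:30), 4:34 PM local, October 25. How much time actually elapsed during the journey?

8 hours 49 minutes

Departure in UTC: 4:45 PM + 9:30 = 2:15 AM on Oct 25.
Arrival in UTC: 4:34 PM − 5:30 = 11:04 AM on Oct 25.
Elapsed = 11:04 AM − 2:15 AM = 8 hours 49 minutes.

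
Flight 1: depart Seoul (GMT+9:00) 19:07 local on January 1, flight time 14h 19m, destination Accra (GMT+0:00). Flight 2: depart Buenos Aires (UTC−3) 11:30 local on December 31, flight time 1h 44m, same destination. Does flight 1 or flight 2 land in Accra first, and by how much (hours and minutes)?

Flight 1 in UTC: 19:07 − 9:00 = 10:07 on Jan 1.
+14 hours and 19 minutes → arrive 00:26 UTC on Jan 2.
Flight 2 in UTC: 11:30 + 3:00 = 14:30 on Dec 31.
+1 hour 44 minutes → arrive 16:14 UTC on Dec 31.
Flight 2 lands earlier by 32 hours 12 minutes.

the second, by 32 hours 12 minutes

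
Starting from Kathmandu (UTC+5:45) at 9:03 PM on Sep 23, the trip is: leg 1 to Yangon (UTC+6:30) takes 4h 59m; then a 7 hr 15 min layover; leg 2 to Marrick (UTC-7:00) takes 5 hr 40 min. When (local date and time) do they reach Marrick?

2:12 AM on September 24

Convert departure to UTC: 9:03 PM − 5:45 = 3:18 PM UTC on Sep 23.
Add 4 hours and 59 minutes leg 1 → 8:17 PM UTC.
Add 7 hours 15 minutes layover in Yangon → 3:32 AM UTC (Sep 24).
Add 5 hours 40 minutes leg 2 → 9:12 AM UTC.
Marrick is UTC−7:00, so local arrival = 9:12 AM − 7:00 = 2:12 AM on Sep 24.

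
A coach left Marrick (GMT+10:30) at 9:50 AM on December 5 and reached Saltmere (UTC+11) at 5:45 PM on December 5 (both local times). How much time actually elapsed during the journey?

Departure in UTC: 9:50 AM − 10:30 = 11:20 PM on Dec 4.
Arrival in UTC: 5:45 PM − 11:00 = 6:45 AM on Dec 5.
Elapsed = 6:45 AM − 11:20 PM (+1 day) = 7 hours 25 minutes.

7 hours 25 minutes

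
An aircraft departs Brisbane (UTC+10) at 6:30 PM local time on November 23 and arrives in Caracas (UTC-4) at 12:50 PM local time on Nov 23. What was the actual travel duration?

Departure in UTC: 6:30 PM − 10:00 = 8:30 AM on Nov 23.
Arrival in UTC: 12:50 PM + 4:00 = 4:50 PM on Nov 23.
Elapsed = 4:50 PM − 8:30 AM = 8 hours 20 minutes.

8 hours 20 minutes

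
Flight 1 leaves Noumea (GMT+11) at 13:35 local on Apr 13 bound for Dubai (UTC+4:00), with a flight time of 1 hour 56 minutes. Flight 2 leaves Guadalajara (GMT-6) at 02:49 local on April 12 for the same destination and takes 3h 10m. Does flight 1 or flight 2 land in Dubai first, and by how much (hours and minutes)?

the second, by 16 hours 32 minutes

Flight 1 in UTC: 13:35 − 11:00 = 02:35 on Apr 13.
+1 hour and 56 minutes → arrive 04:31 UTC on Apr 13.
Flight 2 in UTC: 02:49 + 6:00 = 08:49 on Apr 12.
+3 hours 10 minutes → arrive 11:59 UTC on Apr 12.
Flight 2 lands earlier by 16 hours 32 minutes.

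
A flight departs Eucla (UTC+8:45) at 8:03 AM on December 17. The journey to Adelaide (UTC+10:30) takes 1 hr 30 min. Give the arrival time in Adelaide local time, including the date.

11:18 AM on Dec 17

Convert departure to UTC: 8:03 AM − 8:45 = 11:18 PM UTC on Dec 16.
Add 1 hour and 30 minutes travel time → 12:48 AM UTC (Dec 17).
Adelaide is UTC+10:30, so local arrival = 12:48 AM + 10:30 = 11:18 AM on Dec 17.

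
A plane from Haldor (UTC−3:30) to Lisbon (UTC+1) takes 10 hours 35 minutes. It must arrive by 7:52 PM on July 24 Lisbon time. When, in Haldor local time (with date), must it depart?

4:47 AM on July 24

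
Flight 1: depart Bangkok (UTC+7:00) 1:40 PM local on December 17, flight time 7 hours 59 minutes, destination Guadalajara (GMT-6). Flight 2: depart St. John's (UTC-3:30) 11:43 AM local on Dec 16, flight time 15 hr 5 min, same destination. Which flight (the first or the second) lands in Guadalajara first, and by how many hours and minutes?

the second, by 8 hours 21 minutes

Flight 1 in UTC: 1:40 PM − 7:00 = 6:40 AM on Dec 17.
+7 hours and 59 minutes → arrive 2:39 PM UTC on Dec 17.
Flight 2 in UTC: 11:43 AM + 3:30 = 3:13 PM on Dec 16.
+15 hours and 5 minutes → arrive 6:18 AM UTC on Dec 17.
Flight 2 lands earlier by 8 hours 21 minutes.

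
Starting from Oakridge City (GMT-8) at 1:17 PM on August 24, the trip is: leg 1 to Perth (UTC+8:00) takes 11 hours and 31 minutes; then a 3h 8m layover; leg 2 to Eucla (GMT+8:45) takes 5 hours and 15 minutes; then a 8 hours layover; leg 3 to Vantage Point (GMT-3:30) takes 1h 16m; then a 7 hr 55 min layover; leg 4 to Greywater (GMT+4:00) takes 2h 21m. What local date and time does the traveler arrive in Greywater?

Convert departure to UTC: 1:17 PM + 8:00 = 9:17 PM UTC on Aug 24.
Add 11 hours 31 minutes leg 1 → 8:48 AM UTC (Aug 25).
Add 3 hours 8 minutes layover in Perth → 11:56 AM UTC.
Add 5 hours 15 minutes leg 2 → 5:11 PM UTC.
Add 8 hours layover in Eucla → 1:11 AM UTC (Aug 26).
Add 1 hour 16 minutes leg 3 → 2:27 AM UTC.
Add 7 hours 55 minutes layover in Vantage Point → 10:22 AM UTC.
Add 2 hours and 21 minutes leg 4 → 12:43 PM UTC.
Greywater is UTC+4:00, so local arrival = 12:43 PM + 4:00 = 4:43 PM on Aug 26.

4:43 PM on August 26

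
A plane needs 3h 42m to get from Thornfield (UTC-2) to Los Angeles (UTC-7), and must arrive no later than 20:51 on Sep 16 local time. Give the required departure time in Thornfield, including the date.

Target arrival in UTC: 20:51 + 7:00 = 03:51 on Sep 17.
Subtract 3 hours and 42 minutes → departure 00:09 UTC on Sep 17.
Thornfield is UTC−2:00: 00:09 − 2:00 = 22:09 on Sep 16.

22:09 on September 16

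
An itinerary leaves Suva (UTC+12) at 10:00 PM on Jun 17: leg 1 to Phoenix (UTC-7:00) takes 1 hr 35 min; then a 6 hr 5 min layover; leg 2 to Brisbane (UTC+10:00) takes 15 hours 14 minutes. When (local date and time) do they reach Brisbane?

Convert departure to UTC: 10:00 PM − 12:00 = 10:00 AM UTC on Jun 17.
Add 1 hour and 35 minutes leg 1 → 11:35 AM UTC.
Add 6 hours 5 minutes layover in Phoenix → 5:40 PM UTC.
Add 15 hours and 14 minutes leg 2 → 8:54 AM UTC (Jun 18).
Brisbane is UTC+10:00, so local arrival = 8:54 AM + 10:00 = 6:54 PM on Jun 18.

6:54 PM on Jun 18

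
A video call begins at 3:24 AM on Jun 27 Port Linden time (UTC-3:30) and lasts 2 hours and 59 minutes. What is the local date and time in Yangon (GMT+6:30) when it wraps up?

4:23 PM on Jun 27

Yangon is 10:00 ahead of Port Linden.
After 2 hours 59 minutes it is 6:23 AM in Port Linden.
Shift by the zone difference: 6:23 AM + 10:00 = 4:23 PM on Jun 27 in Yangon.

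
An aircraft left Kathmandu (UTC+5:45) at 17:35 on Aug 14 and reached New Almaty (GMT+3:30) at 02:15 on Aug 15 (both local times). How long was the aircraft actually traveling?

10 hours 55 minutes

New Almaty is 2:15 behind Kathmandu.
Clock-face elapsed time (ignoring zones) is 8 hours 40 minutes.
Actual elapsed = 8 hours 40 minutes + 2:15 = 10 hours 55 minutes.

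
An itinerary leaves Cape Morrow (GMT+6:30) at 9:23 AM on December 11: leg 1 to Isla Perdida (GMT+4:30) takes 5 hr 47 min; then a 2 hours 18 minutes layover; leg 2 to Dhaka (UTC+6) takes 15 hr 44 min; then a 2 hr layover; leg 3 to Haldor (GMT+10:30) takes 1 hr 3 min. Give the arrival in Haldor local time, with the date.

4:15 PM on Dec 12

Convert departure to UTC: 9:23 AM − 6:30 = 2:53 AM UTC on Dec 11.
Add 5 hours 47 minutes leg 1 → 8:40 AM UTC.
Add 2 hours 18 minutes layover in Isla Perdida → 10:58 AM UTC.
Add 15 hours and 44 minutes leg 2 → 2:42 AM UTC (Dec 12).
Add 2 hours layover in Dhaka → 4:42 AM UTC.
Add 1 hour 3 minutes leg 3 → 5:45 AM UTC.
Haldor is UTC+10:30, so local arrival = 5:45 AM + 10:30 = 4:15 PM on Dec 12.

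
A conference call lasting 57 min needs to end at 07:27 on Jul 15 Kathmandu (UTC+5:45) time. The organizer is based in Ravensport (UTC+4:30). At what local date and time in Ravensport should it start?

05:15 on Jul 15

Target end time in UTC: 07:27 − 5:45 = 01:42 on Jul 15.
Subtract 57 minutes → start 00:45 UTC on Jul 15.
Ravensport is UTC+4:30: 00:45 + 4:30 = 05:15 on Jul 15.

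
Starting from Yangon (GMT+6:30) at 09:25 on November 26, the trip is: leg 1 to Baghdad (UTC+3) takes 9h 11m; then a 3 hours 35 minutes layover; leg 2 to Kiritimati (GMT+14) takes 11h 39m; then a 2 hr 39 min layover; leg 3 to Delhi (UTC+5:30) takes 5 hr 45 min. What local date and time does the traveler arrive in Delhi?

Convert departure to UTC: 09:25 − 6:30 = 02:55 UTC on Nov 26.
Add 9 hours 11 minutes leg 1 → 12:06 UTC.
Add 3 hours and 35 minutes layover in Baghdad → 15:41 UTC.
Add 11 hours 39 minutes leg 2 → 03:20 UTC (Nov 27).
Add 2 hours 39 minutes layover in Kiritimati → 05:59 UTC.
Add 5 hours and 45 minutes leg 3 → 11:44 UTC.
Delhi is UTC+5:30, so local arrival = 11:44 + 5:30 = 17:14 on Nov 27.

17:14 on Nov 27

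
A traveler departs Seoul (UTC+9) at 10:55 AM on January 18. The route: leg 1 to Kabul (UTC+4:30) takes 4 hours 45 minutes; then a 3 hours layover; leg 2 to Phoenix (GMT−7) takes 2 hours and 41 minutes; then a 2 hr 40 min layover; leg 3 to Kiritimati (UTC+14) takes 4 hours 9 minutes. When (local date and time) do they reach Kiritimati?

9:10 AM on Jan 19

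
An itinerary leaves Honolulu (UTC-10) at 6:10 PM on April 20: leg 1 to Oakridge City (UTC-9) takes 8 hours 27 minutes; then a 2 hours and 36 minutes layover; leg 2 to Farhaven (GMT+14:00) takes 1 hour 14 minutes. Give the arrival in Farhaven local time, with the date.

Convert departure to UTC: 6:10 PM + 10:00 = 4:10 AM UTC on Apr 21.
Add 8 hours and 27 minutes leg 1 → 12:37 PM UTC.
Add 2 hours and 36 minutes layover in Oakridge City → 3:13 PM UTC.
Add 1 hour 14 minutes leg 2 → 4:27 PM UTC.
Farhaven is UTC+14:00, so local arrival = 4:27 PM + 14:00 = 6:27 AM on Apr 22.

6:27 AM on April 22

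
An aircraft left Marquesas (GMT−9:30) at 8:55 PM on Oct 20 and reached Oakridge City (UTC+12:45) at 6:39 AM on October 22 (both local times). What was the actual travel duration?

Departure in UTC: 8:55 PM + 9:30 = 6:25 AM on Oct 21.
Arrival in UTC: 6:39 AM − 12:45 = 5:54 PM on Oct 21.
Elapsed = 5:54 PM − 6:25 AM = 11 hours 29 minutes.

11 hours 29 minutes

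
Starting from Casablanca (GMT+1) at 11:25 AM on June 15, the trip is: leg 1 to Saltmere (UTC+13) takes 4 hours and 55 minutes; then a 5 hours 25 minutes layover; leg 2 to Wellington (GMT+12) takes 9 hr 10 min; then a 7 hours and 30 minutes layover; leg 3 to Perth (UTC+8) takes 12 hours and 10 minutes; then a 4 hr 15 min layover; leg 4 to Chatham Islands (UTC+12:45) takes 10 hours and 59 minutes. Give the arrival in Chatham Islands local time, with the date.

Convert departure to UTC: 11:25 AM − 1:00 = 10:25 AM UTC on Jun 15.
Add 4 hours 55 minutes leg 1 → 3:20 PM UTC.
Add 5 hours and 25 minutes layover in Saltmere → 8:45 PM UTC.
Add 9 hours 10 minutes leg 2 → 5:55 AM UTC (Jun 16).
Add 7 hours 30 minutes layover in Wellington → 1:25 PM UTC.
Add 12 hours and 10 minutes leg 3 → 1:35 AM UTC (Jun 17).
Add 4 hours 15 minutes layover in Perth → 5:50 AM UTC.
Add 10 hours and 59 minutes leg 4 → 4:49 PM UTC.
Chatham Islands is UTC+12:45, so local arrival = 4:49 PM + 12:45 = 5:34 AM on Jun 18.

5:34 AM on June 18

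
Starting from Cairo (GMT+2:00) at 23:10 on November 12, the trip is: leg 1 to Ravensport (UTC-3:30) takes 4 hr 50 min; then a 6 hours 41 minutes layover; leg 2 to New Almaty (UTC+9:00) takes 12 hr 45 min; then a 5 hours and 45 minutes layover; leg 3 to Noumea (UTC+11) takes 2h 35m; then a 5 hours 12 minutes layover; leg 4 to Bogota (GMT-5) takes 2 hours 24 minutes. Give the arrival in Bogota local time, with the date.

08:22 on November 14

Convert departure to UTC: 23:10 − 2:00 = 21:10 UTC on Nov 12.
Add 4 hours and 50 minutes leg 1 → 02:00 UTC (Nov 13).
Add 6 hours 41 minutes layover in Ravensport → 08:41 UTC.
Add 12 hours 45 minutes leg 2 → 21:26 UTC.
Add 5 hours and 45 minutes layover in New Almaty → 03:11 UTC (Nov 14).
Add 2 hours and 35 minutes leg 3 → 05:46 UTC.
Add 5 hours and 12 minutes layover in Noumea → 10:58 UTC.
Add 2 hours and 24 minutes leg 4 → 13:22 UTC.
Bogota is UTC−5:00, so local arrival = 13:22 − 5:00 = 08:22 on Nov 14.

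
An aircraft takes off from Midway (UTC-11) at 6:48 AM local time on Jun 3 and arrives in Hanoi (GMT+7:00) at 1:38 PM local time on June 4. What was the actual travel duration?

12 hours 50 minutes

Hanoi is 18:00 ahead of Midway.
Clock-face elapsed time (ignoring zones) is 30 hours 50 minutes.
Actual elapsed = 30 hours 50 minutes − 18:00 = 12 hours 50 minutes.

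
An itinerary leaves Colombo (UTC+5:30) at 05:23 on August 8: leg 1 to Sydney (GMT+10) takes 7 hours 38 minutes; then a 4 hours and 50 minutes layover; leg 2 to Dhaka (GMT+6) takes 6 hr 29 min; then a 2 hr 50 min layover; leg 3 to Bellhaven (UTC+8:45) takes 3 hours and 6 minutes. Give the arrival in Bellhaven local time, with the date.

Convert departure to UTC: 05:23 − 5:30 = 23:53 UTC on Aug 7.
Add 7 hours and 38 minutes leg 1 → 07:31 UTC (Aug 8).
Add 4 hours 50 minutes layover in Sydney → 12:21 UTC.
Add 6 hours and 29 minutes leg 2 → 18:50 UTC.
Add 2 hours and 50 minutes layover in Dhaka → 21:40 UTC.
Add 3 hours and 6 minutes leg 3 → 00:46 UTC (Aug 9).
Bellhaven is UTC+8:45, so local arrival = 00:46 + 8:45 = 09:31 on Aug 9.

09:31 on Aug 9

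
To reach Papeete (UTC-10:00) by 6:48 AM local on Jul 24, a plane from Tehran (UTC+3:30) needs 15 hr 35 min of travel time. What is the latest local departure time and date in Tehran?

Target arrival in UTC: 6:48 AM + 10:00 = 4:48 PM on Jul 24.
Subtract 15 hours and 35 minutes → departure 1:13 AM UTC on Jul 24.
Tehran is UTC+3:30: 1:13 AM + 3:30 = 4:43 AM on Jul 24.

4:43 AM on Jul 24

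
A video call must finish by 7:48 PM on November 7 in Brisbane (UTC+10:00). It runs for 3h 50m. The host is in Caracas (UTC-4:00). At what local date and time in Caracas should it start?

Target end time in UTC: 7:48 PM − 10:00 = 9:48 AM on Nov 7.
Subtract 3 hours and 50 minutes → start 5:58 AM UTC on Nov 7.
Caracas is UTC−4:00: 5:58 AM − 4:00 = 1:58 AM on Nov 7.

1:58 AM on Nov 7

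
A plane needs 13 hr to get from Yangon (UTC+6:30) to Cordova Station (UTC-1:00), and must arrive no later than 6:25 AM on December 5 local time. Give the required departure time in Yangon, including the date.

Target arrival in UTC: 6:25 AM + 1:00 = 7:25 AM on Dec 5.
Subtract 13 hours → departure 6:25 PM UTC on Dec 4.
Yangon is UTC+6:30: 6:25 PM + 6:30 = 12:55 AM on Dec 5.

12:55 AM on December 5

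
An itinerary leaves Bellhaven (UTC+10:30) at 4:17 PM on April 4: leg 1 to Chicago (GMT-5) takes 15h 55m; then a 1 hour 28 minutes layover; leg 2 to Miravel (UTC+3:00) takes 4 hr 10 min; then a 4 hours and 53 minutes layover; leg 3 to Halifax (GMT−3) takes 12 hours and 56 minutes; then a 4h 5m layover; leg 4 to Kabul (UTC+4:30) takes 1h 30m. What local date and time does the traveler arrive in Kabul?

7:14 AM on April 6

Convert departure to UTC: 4:17 PM − 10:30 = 5:47 AM UTC on Apr 4.
Add 15 hours 55 minutes leg 1 → 9:42 PM UTC.
Add 1 hour 28 minutes layover in Chicago → 11:10 PM UTC.
Add 4 hours 10 minutes leg 2 → 3:20 AM UTC (Apr 5).
Add 4 hours and 53 minutes layover in Miravel → 8:13 AM UTC.
Add 12 hours and 56 minutes leg 3 → 9:09 PM UTC.
Add 4 hours and 5 minutes layover in Halifax → 1:14 AM UTC (Apr 6).
Add 1 hour 30 minutes leg 4 → 2:44 AM UTC.
Kabul is UTC+4:30, so local arrival = 2:44 AM + 4:30 = 7:14 AM on Apr 6.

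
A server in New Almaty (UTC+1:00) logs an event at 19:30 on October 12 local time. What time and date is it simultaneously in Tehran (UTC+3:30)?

Tehran is 2:30 ahead of New Almaty.
Shift by the zone difference: 19:30 + 2:30 = 22:00 on Oct 12 in Tehran.

22:00 on Oct 12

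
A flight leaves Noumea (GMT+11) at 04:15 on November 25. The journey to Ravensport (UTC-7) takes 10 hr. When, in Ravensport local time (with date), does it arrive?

20:15 on Nov 24

Convert departure to UTC: 04:15 − 11:00 = 17:15 UTC on Nov 24.
Add 10 hours travel time → 03:15 UTC (Nov 25).
Ravensport is UTC−7:00, so local arrival = 03:15 − 7:00 = 20:15 on Nov 24.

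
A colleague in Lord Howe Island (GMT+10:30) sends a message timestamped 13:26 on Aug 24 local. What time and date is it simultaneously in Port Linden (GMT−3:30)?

23:26 on August 23

In UTC: 13:26 − 10:30 = 02:56 on Aug 24.
Port Linden is UTC−3:30: 02:56 − 3:30 = 23:26 on Aug 23.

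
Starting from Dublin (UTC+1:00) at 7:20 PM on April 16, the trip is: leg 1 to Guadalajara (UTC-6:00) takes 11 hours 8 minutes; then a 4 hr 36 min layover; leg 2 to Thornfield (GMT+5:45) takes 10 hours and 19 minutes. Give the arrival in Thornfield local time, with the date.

Convert departure to UTC: 7:20 PM − 1:00 = 6:20 PM UTC on Apr 16.
Add 11 hours 8 minutes leg 1 → 5:28 AM UTC (Apr 17).
Add 4 hours and 36 minutes layover in Guadalajara → 10:04 AM UTC.
Add 10 hours 19 minutes leg 2 → 8:23 PM UTC.
Thornfield is UTC+5:45, so local arrival = 8:23 PM + 5:45 = 2:08 AM on Apr 18.

2:08 AM on April 18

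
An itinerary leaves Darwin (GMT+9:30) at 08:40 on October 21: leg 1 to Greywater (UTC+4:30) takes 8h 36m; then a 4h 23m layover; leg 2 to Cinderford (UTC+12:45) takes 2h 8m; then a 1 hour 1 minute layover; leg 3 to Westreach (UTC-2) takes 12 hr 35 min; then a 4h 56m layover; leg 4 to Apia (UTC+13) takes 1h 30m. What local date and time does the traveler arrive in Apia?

Convert departure to UTC: 08:40 − 9:30 = 23:10 UTC on Oct 20.
Add 8 hours and 36 minutes leg 1 → 07:46 UTC (Oct 21).
Add 4 hours 23 minutes layover in Greywater → 12:09 UTC.
Add 2 hours and 8 minutes leg 2 → 14:17 UTC.
Add 1 hour and 1 minute layover in Cinderford → 15:18 UTC.
Add 12 hours and 35 minutes leg 3 → 03:53 UTC (Oct 22).
Add 4 hours and 56 minutes layover in Westreach → 08:49 UTC.
Add 1 hour 30 minutes leg 4 → 10:19 UTC.
Apia is UTC+13:00, so local arrival = 10:19 + 13:00 = 23:19 on Oct 22.

23:19 on Oct 22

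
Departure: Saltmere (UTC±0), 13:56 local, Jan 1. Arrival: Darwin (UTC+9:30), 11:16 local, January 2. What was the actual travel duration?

11 hours 50 minutes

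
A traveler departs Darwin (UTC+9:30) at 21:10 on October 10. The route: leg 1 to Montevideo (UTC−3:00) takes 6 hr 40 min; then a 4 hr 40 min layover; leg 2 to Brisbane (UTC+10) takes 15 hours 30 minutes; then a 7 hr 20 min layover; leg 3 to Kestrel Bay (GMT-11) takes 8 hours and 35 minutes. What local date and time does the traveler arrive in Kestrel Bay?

Convert departure to UTC: 21:10 − 9:30 = 11:40 UTC on Oct 10.
Add 6 hours 40 minutes leg 1 → 18:20 UTC.
Add 4 hours and 40 minutes layover in Montevideo → 23:00 UTC.
Add 15 hours and 30 minutes leg 2 → 14:30 UTC (Oct 11).
Add 7 hours 20 minutes layover in Brisbane → 21:50 UTC.
Add 8 hours and 35 minutes leg 3 → 06:25 UTC (Oct 12).
Kestrel Bay is UTC−11:00, so local arrival = 06:25 − 11:00 = 19:25 on Oct 11.

19:25 on Oct 11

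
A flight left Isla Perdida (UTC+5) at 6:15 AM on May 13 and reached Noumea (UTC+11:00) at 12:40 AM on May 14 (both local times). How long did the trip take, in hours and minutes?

Noumea is 6:00 ahead of Isla Perdida.
Clock-face elapsed time (ignoring zones) is 18 hours 25 minutes.
Actual elapsed = 18 hours 25 minutes − 6:00 = 12 hours 25 minutes.

12 hours 25 minutes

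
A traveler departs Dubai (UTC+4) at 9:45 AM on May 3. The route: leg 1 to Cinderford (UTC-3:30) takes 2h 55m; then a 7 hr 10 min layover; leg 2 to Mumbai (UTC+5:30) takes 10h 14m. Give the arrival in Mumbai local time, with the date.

7:34 AM on May 4

Convert departure to UTC: 9:45 AM − 4:00 = 5:45 AM UTC on May 3.
Add 2 hours 55 minutes leg 1 → 8:40 AM UTC.
Add 7 hours and 10 minutes layover in Cinderford → 3:50 PM UTC.
Add 10 hours 14 minutes leg 2 → 2:04 AM UTC (May 4).
Mumbai is UTC+5:30, so local arrival = 2:04 AM + 5:30 = 7:34 AM on May 4.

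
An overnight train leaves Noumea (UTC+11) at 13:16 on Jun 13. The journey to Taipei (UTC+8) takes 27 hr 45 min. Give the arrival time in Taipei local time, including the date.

14:01 on Jun 14

Convert departure to UTC: 13:16 − 11:00 = 02:16 UTC on Jun 13.
Add 27 hours and 45 minutes travel time → 06:01 UTC (Jun 14).
Taipei is UTC+8:00, so local arrival = 06:01 + 8:00 = 14:01 on Jun 14.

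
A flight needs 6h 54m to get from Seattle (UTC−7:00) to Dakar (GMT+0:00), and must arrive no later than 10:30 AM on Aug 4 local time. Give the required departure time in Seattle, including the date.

8:36 PM on August 3

Target arrival is already UTC: 10:30 AM on Aug 4.
Subtract 6 hours 54 minutes → departure 3:36 AM UTC on Aug 4.
Seattle is UTC−7:00: 3:36 AM − 7:00 = 8:36 PM on Aug 3.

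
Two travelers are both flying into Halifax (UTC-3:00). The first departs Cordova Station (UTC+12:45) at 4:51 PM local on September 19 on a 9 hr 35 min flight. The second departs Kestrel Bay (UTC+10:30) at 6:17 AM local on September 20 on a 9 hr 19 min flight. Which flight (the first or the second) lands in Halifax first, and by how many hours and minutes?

Flight 1 in UTC: 4:51 PM − 12:45 = 4:06 AM on Sep 19.
+9 hours 35 minutes → arrive 1:41 PM UTC on Sep 19.
Flight 2 in UTC: 6:17 AM − 10:30 = 7:47 PM on Sep 19.
+9 hours 19 minutes → arrive 5:06 AM UTC on Sep 20.
Flight 1 lands earlier by 15 hours 25 minutes.

the first, by 15 hours 25 minutes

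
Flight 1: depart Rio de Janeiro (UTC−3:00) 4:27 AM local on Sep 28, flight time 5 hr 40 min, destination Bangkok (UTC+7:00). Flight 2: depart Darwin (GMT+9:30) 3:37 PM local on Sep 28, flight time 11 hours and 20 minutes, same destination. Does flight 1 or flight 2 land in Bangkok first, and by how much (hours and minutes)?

Flight 1 in UTC: 4:27 AM + 3:00 = 7:27 AM on Sep 28.
+5 hours 40 minutes → arrive 1:07 PM UTC on Sep 28.
Flight 2 in UTC: 3:37 PM − 9:30 = 6:07 AM on Sep 28.
+11 hours 20 minutes → arrive 5:27 PM UTC on Sep 28.
Flight 1 lands earlier by 4 hours 20 minutes.

the first, by 4 hours 20 minutes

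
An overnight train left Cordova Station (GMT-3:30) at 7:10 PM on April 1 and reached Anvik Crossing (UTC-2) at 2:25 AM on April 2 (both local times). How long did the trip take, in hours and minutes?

5 hours 45 minutes

Anvik Crossing is 1:30 ahead of Cordova Station.
Clock-face elapsed time (ignoring zones) is 7 hours 15 minutes.
Actual elapsed = 7 hours 15 minutes − 1:30 = 5 hours 45 minutes.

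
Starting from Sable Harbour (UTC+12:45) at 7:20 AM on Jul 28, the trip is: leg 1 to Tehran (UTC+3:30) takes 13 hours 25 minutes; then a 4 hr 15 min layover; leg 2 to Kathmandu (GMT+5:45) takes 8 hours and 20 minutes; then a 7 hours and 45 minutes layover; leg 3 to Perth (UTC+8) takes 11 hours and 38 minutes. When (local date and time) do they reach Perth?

11:58 PM on Jul 29

Convert departure to UTC: 7:20 AM − 12:45 = 6:35 PM UTC on Jul 27.
Add 13 hours 25 minutes leg 1 → 8:00 AM UTC (Jul 28).
Add 4 hours and 15 minutes layover in Tehran → 12:15 PM UTC.
Add 8 hours 20 minutes leg 2 → 8:35 PM UTC.
Add 7 hours 45 minutes layover in Kathmandu → 4:20 AM UTC (Jul 29).
Add 11 hours 38 minutes leg 3 → 3:58 PM UTC.
Perth is UTC+8:00, so local arrival = 3:58 PM + 8:00 = 11:58 PM on Jul 29.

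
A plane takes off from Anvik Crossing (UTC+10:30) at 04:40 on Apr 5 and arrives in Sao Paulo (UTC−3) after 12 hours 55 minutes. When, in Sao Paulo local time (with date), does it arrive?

04:05 on Apr 5

Convert departure to UTC: 04:40 − 10:30 = 18:10 UTC on Apr 4.
Add 12 hours 55 minutes travel time → 07:05 UTC (Apr 5).
Sao Paulo is UTC−3:00, so local arrival = 07:05 − 3:00 = 04:05 on Apr 5.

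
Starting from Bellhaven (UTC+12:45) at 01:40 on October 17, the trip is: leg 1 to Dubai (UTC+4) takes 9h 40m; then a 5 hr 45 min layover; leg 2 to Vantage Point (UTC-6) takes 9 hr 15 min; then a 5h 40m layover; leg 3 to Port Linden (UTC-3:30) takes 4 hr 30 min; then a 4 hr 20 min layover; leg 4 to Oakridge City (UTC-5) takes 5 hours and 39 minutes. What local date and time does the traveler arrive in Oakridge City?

Convert departure to UTC: 01:40 − 12:45 = 12:55 UTC on Oct 16.
Add 9 hours 40 minutes leg 1 → 22:35 UTC.
Add 5 hours 45 minutes layover in Dubai → 04:20 UTC (Oct 17).
Add 9 hours and 15 minutes leg 2 → 13:35 UTC.
Add 5 hours and 40 minutes layover in Vantage Point → 19:15 UTC.
Add 4 hours 30 minutes leg 3 → 23:45 UTC.
Add 4 hours 20 minutes layover in Port Linden → 04:05 UTC (Oct 18).
Add 5 hours and 39 minutes leg 4 → 09:44 UTC.
Oakridge City is UTC−5:00, so local arrival = 09:44 − 5:00 = 04:44 on Oct 18.

04:44 on October 18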